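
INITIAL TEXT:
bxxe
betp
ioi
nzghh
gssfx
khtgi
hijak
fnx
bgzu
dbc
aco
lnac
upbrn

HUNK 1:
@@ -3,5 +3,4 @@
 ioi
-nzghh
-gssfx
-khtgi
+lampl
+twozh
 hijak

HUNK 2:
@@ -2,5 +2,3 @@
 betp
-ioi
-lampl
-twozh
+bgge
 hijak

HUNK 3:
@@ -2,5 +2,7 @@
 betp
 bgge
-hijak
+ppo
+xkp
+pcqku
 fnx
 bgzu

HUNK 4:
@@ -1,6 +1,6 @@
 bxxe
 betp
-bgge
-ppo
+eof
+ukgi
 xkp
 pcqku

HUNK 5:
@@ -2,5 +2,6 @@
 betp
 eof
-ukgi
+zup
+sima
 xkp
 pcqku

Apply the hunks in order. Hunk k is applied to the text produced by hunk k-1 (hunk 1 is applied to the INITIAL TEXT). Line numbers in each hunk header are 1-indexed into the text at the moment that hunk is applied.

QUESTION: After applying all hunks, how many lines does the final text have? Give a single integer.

Hunk 1: at line 3 remove [nzghh,gssfx,khtgi] add [lampl,twozh] -> 12 lines: bxxe betp ioi lampl twozh hijak fnx bgzu dbc aco lnac upbrn
Hunk 2: at line 2 remove [ioi,lampl,twozh] add [bgge] -> 10 lines: bxxe betp bgge hijak fnx bgzu dbc aco lnac upbrn
Hunk 3: at line 2 remove [hijak] add [ppo,xkp,pcqku] -> 12 lines: bxxe betp bgge ppo xkp pcqku fnx bgzu dbc aco lnac upbrn
Hunk 4: at line 1 remove [bgge,ppo] add [eof,ukgi] -> 12 lines: bxxe betp eof ukgi xkp pcqku fnx bgzu dbc aco lnac upbrn
Hunk 5: at line 2 remove [ukgi] add [zup,sima] -> 13 lines: bxxe betp eof zup sima xkp pcqku fnx bgzu dbc aco lnac upbrn
Final line count: 13

Answer: 13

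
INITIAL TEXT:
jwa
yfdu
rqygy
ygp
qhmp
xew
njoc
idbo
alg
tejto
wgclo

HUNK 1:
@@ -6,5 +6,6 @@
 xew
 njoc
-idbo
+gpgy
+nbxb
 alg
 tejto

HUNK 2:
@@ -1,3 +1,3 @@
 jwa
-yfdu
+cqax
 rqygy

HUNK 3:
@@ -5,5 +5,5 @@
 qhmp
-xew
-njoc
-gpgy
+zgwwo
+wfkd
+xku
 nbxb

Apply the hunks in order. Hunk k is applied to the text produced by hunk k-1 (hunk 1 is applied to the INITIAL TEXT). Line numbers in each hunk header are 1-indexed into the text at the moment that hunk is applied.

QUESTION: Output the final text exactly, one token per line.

Hunk 1: at line 6 remove [idbo] add [gpgy,nbxb] -> 12 lines: jwa yfdu rqygy ygp qhmp xew njoc gpgy nbxb alg tejto wgclo
Hunk 2: at line 1 remove [yfdu] add [cqax] -> 12 lines: jwa cqax rqygy ygp qhmp xew njoc gpgy nbxb alg tejto wgclo
Hunk 3: at line 5 remove [xew,njoc,gpgy] add [zgwwo,wfkd,xku] -> 12 lines: jwa cqax rqygy ygp qhmp zgwwo wfkd xku nbxb alg tejto wgclo

Answer: jwa
cqax
rqygy
ygp
qhmp
zgwwo
wfkd
xku
nbxb
alg
tejto
wgclo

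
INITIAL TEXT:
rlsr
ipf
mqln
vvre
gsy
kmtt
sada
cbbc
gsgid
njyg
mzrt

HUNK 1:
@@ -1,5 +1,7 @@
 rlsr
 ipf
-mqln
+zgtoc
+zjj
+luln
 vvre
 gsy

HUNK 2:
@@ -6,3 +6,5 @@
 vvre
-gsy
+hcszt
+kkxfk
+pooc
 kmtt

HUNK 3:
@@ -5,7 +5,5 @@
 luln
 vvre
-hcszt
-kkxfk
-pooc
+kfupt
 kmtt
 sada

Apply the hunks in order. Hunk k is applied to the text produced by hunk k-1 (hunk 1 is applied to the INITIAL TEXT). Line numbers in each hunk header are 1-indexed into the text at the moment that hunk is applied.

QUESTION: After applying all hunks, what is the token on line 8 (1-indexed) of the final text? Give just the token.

Hunk 1: at line 1 remove [mqln] add [zgtoc,zjj,luln] -> 13 lines: rlsr ipf zgtoc zjj luln vvre gsy kmtt sada cbbc gsgid njyg mzrt
Hunk 2: at line 6 remove [gsy] add [hcszt,kkxfk,pooc] -> 15 lines: rlsr ipf zgtoc zjj luln vvre hcszt kkxfk pooc kmtt sada cbbc gsgid njyg mzrt
Hunk 3: at line 5 remove [hcszt,kkxfk,pooc] add [kfupt] -> 13 lines: rlsr ipf zgtoc zjj luln vvre kfupt kmtt sada cbbc gsgid njyg mzrt
Final line 8: kmtt

Answer: kmtt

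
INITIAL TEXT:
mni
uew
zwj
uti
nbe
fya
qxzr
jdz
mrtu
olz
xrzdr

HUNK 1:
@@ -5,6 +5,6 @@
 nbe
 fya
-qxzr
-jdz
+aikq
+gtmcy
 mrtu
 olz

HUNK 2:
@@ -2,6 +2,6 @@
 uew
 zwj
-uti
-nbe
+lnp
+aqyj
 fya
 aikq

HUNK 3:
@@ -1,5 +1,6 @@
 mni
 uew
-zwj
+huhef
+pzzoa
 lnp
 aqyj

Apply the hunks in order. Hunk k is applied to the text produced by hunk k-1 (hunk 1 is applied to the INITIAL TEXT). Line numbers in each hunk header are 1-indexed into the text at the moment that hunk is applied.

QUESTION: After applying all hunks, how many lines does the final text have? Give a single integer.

Answer: 12

Derivation:
Hunk 1: at line 5 remove [qxzr,jdz] add [aikq,gtmcy] -> 11 lines: mni uew zwj uti nbe fya aikq gtmcy mrtu olz xrzdr
Hunk 2: at line 2 remove [uti,nbe] add [lnp,aqyj] -> 11 lines: mni uew zwj lnp aqyj fya aikq gtmcy mrtu olz xrzdr
Hunk 3: at line 1 remove [zwj] add [huhef,pzzoa] -> 12 lines: mni uew huhef pzzoa lnp aqyj fya aikq gtmcy mrtu olz xrzdr
Final line count: 12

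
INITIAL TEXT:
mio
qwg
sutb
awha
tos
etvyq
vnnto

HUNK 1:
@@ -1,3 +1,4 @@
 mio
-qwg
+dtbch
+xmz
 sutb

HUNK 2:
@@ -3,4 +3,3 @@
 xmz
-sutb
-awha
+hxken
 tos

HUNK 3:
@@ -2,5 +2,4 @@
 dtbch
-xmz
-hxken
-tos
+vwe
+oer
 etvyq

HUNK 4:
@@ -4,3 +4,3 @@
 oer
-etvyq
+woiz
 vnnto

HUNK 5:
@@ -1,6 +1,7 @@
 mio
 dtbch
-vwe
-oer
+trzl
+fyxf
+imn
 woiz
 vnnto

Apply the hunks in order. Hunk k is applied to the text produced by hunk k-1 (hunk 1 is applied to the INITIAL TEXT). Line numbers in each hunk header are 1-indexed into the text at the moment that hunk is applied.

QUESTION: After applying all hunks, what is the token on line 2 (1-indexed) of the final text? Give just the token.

Answer: dtbch

Derivation:
Hunk 1: at line 1 remove [qwg] add [dtbch,xmz] -> 8 lines: mio dtbch xmz sutb awha tos etvyq vnnto
Hunk 2: at line 3 remove [sutb,awha] add [hxken] -> 7 lines: mio dtbch xmz hxken tos etvyq vnnto
Hunk 3: at line 2 remove [xmz,hxken,tos] add [vwe,oer] -> 6 lines: mio dtbch vwe oer etvyq vnnto
Hunk 4: at line 4 remove [etvyq] add [woiz] -> 6 lines: mio dtbch vwe oer woiz vnnto
Hunk 5: at line 1 remove [vwe,oer] add [trzl,fyxf,imn] -> 7 lines: mio dtbch trzl fyxf imn woiz vnnto
Final line 2: dtbch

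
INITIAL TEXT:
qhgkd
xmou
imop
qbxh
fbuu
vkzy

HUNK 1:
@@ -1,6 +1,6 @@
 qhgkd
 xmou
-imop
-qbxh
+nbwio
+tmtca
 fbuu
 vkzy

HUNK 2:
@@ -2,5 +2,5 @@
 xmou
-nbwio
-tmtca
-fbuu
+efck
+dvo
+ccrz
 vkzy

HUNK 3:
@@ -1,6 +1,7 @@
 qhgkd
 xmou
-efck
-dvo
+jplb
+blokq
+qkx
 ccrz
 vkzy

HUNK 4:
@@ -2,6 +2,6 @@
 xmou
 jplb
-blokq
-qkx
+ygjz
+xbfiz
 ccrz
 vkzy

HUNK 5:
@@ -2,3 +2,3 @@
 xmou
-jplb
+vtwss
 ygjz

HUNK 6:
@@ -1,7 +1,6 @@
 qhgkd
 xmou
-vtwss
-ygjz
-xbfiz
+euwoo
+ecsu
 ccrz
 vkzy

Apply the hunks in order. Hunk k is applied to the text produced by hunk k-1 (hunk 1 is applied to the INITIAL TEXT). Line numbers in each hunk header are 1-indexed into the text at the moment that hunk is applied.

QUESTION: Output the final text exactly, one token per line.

Answer: qhgkd
xmou
euwoo
ecsu
ccrz
vkzy

Derivation:
Hunk 1: at line 1 remove [imop,qbxh] add [nbwio,tmtca] -> 6 lines: qhgkd xmou nbwio tmtca fbuu vkzy
Hunk 2: at line 2 remove [nbwio,tmtca,fbuu] add [efck,dvo,ccrz] -> 6 lines: qhgkd xmou efck dvo ccrz vkzy
Hunk 3: at line 1 remove [efck,dvo] add [jplb,blokq,qkx] -> 7 lines: qhgkd xmou jplb blokq qkx ccrz vkzy
Hunk 4: at line 2 remove [blokq,qkx] add [ygjz,xbfiz] -> 7 lines: qhgkd xmou jplb ygjz xbfiz ccrz vkzy
Hunk 5: at line 2 remove [jplb] add [vtwss] -> 7 lines: qhgkd xmou vtwss ygjz xbfiz ccrz vkzy
Hunk 6: at line 1 remove [vtwss,ygjz,xbfiz] add [euwoo,ecsu] -> 6 lines: qhgkd xmou euwoo ecsu ccrz vkzy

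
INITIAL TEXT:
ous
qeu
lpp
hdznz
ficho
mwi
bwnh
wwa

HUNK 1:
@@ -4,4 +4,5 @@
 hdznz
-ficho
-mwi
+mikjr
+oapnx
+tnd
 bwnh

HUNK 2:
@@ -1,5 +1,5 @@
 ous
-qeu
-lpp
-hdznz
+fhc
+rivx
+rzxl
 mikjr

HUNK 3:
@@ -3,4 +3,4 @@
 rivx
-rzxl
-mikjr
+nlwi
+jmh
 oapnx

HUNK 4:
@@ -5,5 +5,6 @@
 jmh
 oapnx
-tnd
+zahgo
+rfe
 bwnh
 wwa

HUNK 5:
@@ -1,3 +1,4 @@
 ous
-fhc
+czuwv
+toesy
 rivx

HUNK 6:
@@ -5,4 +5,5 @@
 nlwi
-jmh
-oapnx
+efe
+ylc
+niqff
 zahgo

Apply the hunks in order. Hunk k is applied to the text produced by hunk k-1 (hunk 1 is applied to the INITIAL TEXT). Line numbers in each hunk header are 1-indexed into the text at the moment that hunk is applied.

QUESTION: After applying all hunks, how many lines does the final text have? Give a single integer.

Answer: 12

Derivation:
Hunk 1: at line 4 remove [ficho,mwi] add [mikjr,oapnx,tnd] -> 9 lines: ous qeu lpp hdznz mikjr oapnx tnd bwnh wwa
Hunk 2: at line 1 remove [qeu,lpp,hdznz] add [fhc,rivx,rzxl] -> 9 lines: ous fhc rivx rzxl mikjr oapnx tnd bwnh wwa
Hunk 3: at line 3 remove [rzxl,mikjr] add [nlwi,jmh] -> 9 lines: ous fhc rivx nlwi jmh oapnx tnd bwnh wwa
Hunk 4: at line 5 remove [tnd] add [zahgo,rfe] -> 10 lines: ous fhc rivx nlwi jmh oapnx zahgo rfe bwnh wwa
Hunk 5: at line 1 remove [fhc] add [czuwv,toesy] -> 11 lines: ous czuwv toesy rivx nlwi jmh oapnx zahgo rfe bwnh wwa
Hunk 6: at line 5 remove [jmh,oapnx] add [efe,ylc,niqff] -> 12 lines: ous czuwv toesy rivx nlwi efe ylc niqff zahgo rfe bwnh wwa
Final line count: 12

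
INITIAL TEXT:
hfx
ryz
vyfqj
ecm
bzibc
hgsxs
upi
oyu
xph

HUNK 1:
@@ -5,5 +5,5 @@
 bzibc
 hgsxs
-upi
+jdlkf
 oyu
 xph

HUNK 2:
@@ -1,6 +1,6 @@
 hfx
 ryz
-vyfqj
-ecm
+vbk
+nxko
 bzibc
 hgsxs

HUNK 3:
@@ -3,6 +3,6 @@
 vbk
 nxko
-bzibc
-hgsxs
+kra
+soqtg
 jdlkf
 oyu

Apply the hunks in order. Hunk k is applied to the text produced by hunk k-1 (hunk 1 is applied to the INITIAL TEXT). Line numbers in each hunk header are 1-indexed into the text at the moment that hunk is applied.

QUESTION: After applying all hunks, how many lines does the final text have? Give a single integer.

Hunk 1: at line 5 remove [upi] add [jdlkf] -> 9 lines: hfx ryz vyfqj ecm bzibc hgsxs jdlkf oyu xph
Hunk 2: at line 1 remove [vyfqj,ecm] add [vbk,nxko] -> 9 lines: hfx ryz vbk nxko bzibc hgsxs jdlkf oyu xph
Hunk 3: at line 3 remove [bzibc,hgsxs] add [kra,soqtg] -> 9 lines: hfx ryz vbk nxko kra soqtg jdlkf oyu xph
Final line count: 9

Answer: 9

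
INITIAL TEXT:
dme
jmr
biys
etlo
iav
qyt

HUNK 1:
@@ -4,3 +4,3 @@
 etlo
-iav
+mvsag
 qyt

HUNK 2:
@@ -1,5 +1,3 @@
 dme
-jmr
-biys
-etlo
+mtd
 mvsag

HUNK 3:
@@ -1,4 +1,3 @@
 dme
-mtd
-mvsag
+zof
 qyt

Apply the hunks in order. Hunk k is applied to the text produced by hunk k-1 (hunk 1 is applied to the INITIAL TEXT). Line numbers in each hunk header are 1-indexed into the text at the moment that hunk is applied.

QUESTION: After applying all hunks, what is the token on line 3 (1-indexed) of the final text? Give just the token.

Answer: qyt

Derivation:
Hunk 1: at line 4 remove [iav] add [mvsag] -> 6 lines: dme jmr biys etlo mvsag qyt
Hunk 2: at line 1 remove [jmr,biys,etlo] add [mtd] -> 4 lines: dme mtd mvsag qyt
Hunk 3: at line 1 remove [mtd,mvsag] add [zof] -> 3 lines: dme zof qyt
Final line 3: qyt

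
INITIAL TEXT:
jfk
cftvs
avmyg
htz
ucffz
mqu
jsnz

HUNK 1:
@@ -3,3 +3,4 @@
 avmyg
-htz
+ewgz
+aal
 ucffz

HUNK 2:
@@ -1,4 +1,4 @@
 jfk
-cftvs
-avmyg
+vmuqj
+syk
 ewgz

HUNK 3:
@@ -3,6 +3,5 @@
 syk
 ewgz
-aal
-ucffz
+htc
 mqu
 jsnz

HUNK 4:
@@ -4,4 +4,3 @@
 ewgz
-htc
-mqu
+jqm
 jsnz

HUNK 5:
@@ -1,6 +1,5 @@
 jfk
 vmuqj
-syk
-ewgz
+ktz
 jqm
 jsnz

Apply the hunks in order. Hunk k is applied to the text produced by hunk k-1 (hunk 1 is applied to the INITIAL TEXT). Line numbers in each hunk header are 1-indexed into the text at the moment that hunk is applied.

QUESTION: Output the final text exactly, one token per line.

Hunk 1: at line 3 remove [htz] add [ewgz,aal] -> 8 lines: jfk cftvs avmyg ewgz aal ucffz mqu jsnz
Hunk 2: at line 1 remove [cftvs,avmyg] add [vmuqj,syk] -> 8 lines: jfk vmuqj syk ewgz aal ucffz mqu jsnz
Hunk 3: at line 3 remove [aal,ucffz] add [htc] -> 7 lines: jfk vmuqj syk ewgz htc mqu jsnz
Hunk 4: at line 4 remove [htc,mqu] add [jqm] -> 6 lines: jfk vmuqj syk ewgz jqm jsnz
Hunk 5: at line 1 remove [syk,ewgz] add [ktz] -> 5 lines: jfk vmuqj ktz jqm jsnz

Answer: jfk
vmuqj
ktz
jqm
jsnz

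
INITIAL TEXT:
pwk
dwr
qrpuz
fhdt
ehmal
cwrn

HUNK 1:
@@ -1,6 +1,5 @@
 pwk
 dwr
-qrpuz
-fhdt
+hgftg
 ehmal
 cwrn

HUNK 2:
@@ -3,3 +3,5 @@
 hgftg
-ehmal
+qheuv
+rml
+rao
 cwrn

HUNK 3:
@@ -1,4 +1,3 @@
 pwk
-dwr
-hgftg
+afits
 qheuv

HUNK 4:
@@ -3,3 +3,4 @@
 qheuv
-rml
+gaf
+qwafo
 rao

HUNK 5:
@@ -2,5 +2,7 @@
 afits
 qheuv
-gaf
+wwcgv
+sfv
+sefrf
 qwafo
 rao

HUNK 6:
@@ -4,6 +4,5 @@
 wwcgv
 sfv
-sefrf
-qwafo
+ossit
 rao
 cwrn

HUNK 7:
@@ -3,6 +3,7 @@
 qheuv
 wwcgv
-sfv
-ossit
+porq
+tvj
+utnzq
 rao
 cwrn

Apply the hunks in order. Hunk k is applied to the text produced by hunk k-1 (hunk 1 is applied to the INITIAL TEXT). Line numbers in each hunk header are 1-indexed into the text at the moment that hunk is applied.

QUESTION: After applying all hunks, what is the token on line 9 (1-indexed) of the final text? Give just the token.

Answer: cwrn

Derivation:
Hunk 1: at line 1 remove [qrpuz,fhdt] add [hgftg] -> 5 lines: pwk dwr hgftg ehmal cwrn
Hunk 2: at line 3 remove [ehmal] add [qheuv,rml,rao] -> 7 lines: pwk dwr hgftg qheuv rml rao cwrn
Hunk 3: at line 1 remove [dwr,hgftg] add [afits] -> 6 lines: pwk afits qheuv rml rao cwrn
Hunk 4: at line 3 remove [rml] add [gaf,qwafo] -> 7 lines: pwk afits qheuv gaf qwafo rao cwrn
Hunk 5: at line 2 remove [gaf] add [wwcgv,sfv,sefrf] -> 9 lines: pwk afits qheuv wwcgv sfv sefrf qwafo rao cwrn
Hunk 6: at line 4 remove [sefrf,qwafo] add [ossit] -> 8 lines: pwk afits qheuv wwcgv sfv ossit rao cwrn
Hunk 7: at line 3 remove [sfv,ossit] add [porq,tvj,utnzq] -> 9 lines: pwk afits qheuv wwcgv porq tvj utnzq rao cwrn
Final line 9: cwrn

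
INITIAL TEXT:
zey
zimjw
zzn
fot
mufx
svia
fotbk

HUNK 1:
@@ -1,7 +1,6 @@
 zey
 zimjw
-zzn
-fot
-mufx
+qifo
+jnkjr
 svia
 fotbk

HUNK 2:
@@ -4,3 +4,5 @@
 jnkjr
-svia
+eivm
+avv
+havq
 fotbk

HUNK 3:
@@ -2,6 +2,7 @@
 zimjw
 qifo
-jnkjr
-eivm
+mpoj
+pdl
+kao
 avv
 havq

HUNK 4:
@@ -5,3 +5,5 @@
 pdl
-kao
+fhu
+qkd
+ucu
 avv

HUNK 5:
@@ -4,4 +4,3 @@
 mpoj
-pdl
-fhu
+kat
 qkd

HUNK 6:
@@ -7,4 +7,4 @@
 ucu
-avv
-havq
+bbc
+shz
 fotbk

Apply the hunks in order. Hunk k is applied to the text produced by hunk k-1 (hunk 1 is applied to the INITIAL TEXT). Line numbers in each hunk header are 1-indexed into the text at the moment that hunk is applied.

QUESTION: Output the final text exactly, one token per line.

Hunk 1: at line 1 remove [zzn,fot,mufx] add [qifo,jnkjr] -> 6 lines: zey zimjw qifo jnkjr svia fotbk
Hunk 2: at line 4 remove [svia] add [eivm,avv,havq] -> 8 lines: zey zimjw qifo jnkjr eivm avv havq fotbk
Hunk 3: at line 2 remove [jnkjr,eivm] add [mpoj,pdl,kao] -> 9 lines: zey zimjw qifo mpoj pdl kao avv havq fotbk
Hunk 4: at line 5 remove [kao] add [fhu,qkd,ucu] -> 11 lines: zey zimjw qifo mpoj pdl fhu qkd ucu avv havq fotbk
Hunk 5: at line 4 remove [pdl,fhu] add [kat] -> 10 lines: zey zimjw qifo mpoj kat qkd ucu avv havq fotbk
Hunk 6: at line 7 remove [avv,havq] add [bbc,shz] -> 10 lines: zey zimjw qifo mpoj kat qkd ucu bbc shz fotbk

Answer: zey
zimjw
qifo
mpoj
kat
qkd
ucu
bbc
shz
fotbk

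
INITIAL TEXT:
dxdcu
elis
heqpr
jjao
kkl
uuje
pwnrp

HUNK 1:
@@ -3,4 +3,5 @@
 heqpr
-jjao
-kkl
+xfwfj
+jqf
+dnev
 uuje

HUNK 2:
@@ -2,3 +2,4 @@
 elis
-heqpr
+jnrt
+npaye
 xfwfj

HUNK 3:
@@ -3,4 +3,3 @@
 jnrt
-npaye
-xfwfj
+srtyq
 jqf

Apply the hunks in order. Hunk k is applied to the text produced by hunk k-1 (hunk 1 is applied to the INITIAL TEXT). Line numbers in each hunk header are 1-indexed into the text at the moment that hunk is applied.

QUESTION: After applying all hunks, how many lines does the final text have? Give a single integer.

Answer: 8

Derivation:
Hunk 1: at line 3 remove [jjao,kkl] add [xfwfj,jqf,dnev] -> 8 lines: dxdcu elis heqpr xfwfj jqf dnev uuje pwnrp
Hunk 2: at line 2 remove [heqpr] add [jnrt,npaye] -> 9 lines: dxdcu elis jnrt npaye xfwfj jqf dnev uuje pwnrp
Hunk 3: at line 3 remove [npaye,xfwfj] add [srtyq] -> 8 lines: dxdcu elis jnrt srtyq jqf dnev uuje pwnrp
Final line count: 8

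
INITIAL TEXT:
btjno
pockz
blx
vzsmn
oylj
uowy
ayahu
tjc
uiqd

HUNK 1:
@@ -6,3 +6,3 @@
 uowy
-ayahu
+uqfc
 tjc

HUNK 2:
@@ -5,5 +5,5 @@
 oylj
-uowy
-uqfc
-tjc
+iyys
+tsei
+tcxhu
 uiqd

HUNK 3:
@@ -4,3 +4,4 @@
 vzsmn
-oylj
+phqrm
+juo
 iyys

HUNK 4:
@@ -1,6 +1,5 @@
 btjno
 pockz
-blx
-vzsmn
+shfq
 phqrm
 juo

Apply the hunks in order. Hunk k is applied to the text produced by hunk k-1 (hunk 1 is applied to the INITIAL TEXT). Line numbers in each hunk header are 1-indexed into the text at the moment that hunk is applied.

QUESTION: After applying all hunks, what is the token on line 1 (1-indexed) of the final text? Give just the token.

Hunk 1: at line 6 remove [ayahu] add [uqfc] -> 9 lines: btjno pockz blx vzsmn oylj uowy uqfc tjc uiqd
Hunk 2: at line 5 remove [uowy,uqfc,tjc] add [iyys,tsei,tcxhu] -> 9 lines: btjno pockz blx vzsmn oylj iyys tsei tcxhu uiqd
Hunk 3: at line 4 remove [oylj] add [phqrm,juo] -> 10 lines: btjno pockz blx vzsmn phqrm juo iyys tsei tcxhu uiqd
Hunk 4: at line 1 remove [blx,vzsmn] add [shfq] -> 9 lines: btjno pockz shfq phqrm juo iyys tsei tcxhu uiqd
Final line 1: btjno

Answer: btjno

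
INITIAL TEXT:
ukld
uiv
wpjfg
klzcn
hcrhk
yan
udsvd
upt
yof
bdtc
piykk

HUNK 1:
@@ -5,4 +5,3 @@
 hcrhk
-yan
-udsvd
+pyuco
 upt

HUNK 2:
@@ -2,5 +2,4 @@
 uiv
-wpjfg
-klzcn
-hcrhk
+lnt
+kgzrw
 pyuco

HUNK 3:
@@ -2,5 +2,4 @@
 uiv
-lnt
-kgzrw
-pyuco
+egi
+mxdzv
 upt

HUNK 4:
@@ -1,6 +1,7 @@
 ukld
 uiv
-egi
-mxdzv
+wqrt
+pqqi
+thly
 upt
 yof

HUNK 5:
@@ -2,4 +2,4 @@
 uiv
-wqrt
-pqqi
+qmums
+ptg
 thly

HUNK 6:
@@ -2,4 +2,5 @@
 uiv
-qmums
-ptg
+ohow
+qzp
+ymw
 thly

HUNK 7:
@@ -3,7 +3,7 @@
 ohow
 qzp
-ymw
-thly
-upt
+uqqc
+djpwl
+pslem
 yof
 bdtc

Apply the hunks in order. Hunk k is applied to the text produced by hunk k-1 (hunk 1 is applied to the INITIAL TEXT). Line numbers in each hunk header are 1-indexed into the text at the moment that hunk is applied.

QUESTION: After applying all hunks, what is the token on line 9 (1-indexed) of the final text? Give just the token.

Hunk 1: at line 5 remove [yan,udsvd] add [pyuco] -> 10 lines: ukld uiv wpjfg klzcn hcrhk pyuco upt yof bdtc piykk
Hunk 2: at line 2 remove [wpjfg,klzcn,hcrhk] add [lnt,kgzrw] -> 9 lines: ukld uiv lnt kgzrw pyuco upt yof bdtc piykk
Hunk 3: at line 2 remove [lnt,kgzrw,pyuco] add [egi,mxdzv] -> 8 lines: ukld uiv egi mxdzv upt yof bdtc piykk
Hunk 4: at line 1 remove [egi,mxdzv] add [wqrt,pqqi,thly] -> 9 lines: ukld uiv wqrt pqqi thly upt yof bdtc piykk
Hunk 5: at line 2 remove [wqrt,pqqi] add [qmums,ptg] -> 9 lines: ukld uiv qmums ptg thly upt yof bdtc piykk
Hunk 6: at line 2 remove [qmums,ptg] add [ohow,qzp,ymw] -> 10 lines: ukld uiv ohow qzp ymw thly upt yof bdtc piykk
Hunk 7: at line 3 remove [ymw,thly,upt] add [uqqc,djpwl,pslem] -> 10 lines: ukld uiv ohow qzp uqqc djpwl pslem yof bdtc piykk
Final line 9: bdtc

Answer: bdtc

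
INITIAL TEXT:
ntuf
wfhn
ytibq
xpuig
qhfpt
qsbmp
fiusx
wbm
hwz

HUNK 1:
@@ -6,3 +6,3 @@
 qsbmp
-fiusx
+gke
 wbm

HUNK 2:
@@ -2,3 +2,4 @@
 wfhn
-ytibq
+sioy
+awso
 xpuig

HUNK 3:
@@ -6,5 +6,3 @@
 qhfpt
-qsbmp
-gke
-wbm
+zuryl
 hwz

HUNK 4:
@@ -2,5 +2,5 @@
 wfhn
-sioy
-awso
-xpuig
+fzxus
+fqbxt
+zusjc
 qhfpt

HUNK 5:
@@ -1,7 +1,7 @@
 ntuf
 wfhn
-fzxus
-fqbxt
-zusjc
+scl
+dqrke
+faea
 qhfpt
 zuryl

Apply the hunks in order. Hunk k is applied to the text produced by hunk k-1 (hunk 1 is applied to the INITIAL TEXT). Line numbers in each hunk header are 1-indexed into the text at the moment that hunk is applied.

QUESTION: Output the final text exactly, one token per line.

Hunk 1: at line 6 remove [fiusx] add [gke] -> 9 lines: ntuf wfhn ytibq xpuig qhfpt qsbmp gke wbm hwz
Hunk 2: at line 2 remove [ytibq] add [sioy,awso] -> 10 lines: ntuf wfhn sioy awso xpuig qhfpt qsbmp gke wbm hwz
Hunk 3: at line 6 remove [qsbmp,gke,wbm] add [zuryl] -> 8 lines: ntuf wfhn sioy awso xpuig qhfpt zuryl hwz
Hunk 4: at line 2 remove [sioy,awso,xpuig] add [fzxus,fqbxt,zusjc] -> 8 lines: ntuf wfhn fzxus fqbxt zusjc qhfpt zuryl hwz
Hunk 5: at line 1 remove [fzxus,fqbxt,zusjc] add [scl,dqrke,faea] -> 8 lines: ntuf wfhn scl dqrke faea qhfpt zuryl hwz

Answer: ntuf
wfhn
scl
dqrke
faea
qhfpt
zuryl
hwz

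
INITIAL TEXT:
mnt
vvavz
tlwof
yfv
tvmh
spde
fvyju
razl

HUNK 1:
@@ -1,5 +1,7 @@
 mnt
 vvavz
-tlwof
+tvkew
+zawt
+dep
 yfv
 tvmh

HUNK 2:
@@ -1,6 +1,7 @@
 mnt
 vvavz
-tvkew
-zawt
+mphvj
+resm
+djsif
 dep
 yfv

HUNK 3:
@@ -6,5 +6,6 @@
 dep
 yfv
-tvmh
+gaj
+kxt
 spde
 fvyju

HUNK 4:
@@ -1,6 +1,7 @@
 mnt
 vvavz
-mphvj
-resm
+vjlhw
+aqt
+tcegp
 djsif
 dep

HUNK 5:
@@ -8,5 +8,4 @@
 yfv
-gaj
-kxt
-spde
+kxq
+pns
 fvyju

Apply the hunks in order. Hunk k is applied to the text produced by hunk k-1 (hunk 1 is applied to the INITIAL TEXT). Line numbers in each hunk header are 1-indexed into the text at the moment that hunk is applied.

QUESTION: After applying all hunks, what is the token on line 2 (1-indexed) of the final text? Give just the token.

Hunk 1: at line 1 remove [tlwof] add [tvkew,zawt,dep] -> 10 lines: mnt vvavz tvkew zawt dep yfv tvmh spde fvyju razl
Hunk 2: at line 1 remove [tvkew,zawt] add [mphvj,resm,djsif] -> 11 lines: mnt vvavz mphvj resm djsif dep yfv tvmh spde fvyju razl
Hunk 3: at line 6 remove [tvmh] add [gaj,kxt] -> 12 lines: mnt vvavz mphvj resm djsif dep yfv gaj kxt spde fvyju razl
Hunk 4: at line 1 remove [mphvj,resm] add [vjlhw,aqt,tcegp] -> 13 lines: mnt vvavz vjlhw aqt tcegp djsif dep yfv gaj kxt spde fvyju razl
Hunk 5: at line 8 remove [gaj,kxt,spde] add [kxq,pns] -> 12 lines: mnt vvavz vjlhw aqt tcegp djsif dep yfv kxq pns fvyju razl
Final line 2: vvavz

Answer: vvavz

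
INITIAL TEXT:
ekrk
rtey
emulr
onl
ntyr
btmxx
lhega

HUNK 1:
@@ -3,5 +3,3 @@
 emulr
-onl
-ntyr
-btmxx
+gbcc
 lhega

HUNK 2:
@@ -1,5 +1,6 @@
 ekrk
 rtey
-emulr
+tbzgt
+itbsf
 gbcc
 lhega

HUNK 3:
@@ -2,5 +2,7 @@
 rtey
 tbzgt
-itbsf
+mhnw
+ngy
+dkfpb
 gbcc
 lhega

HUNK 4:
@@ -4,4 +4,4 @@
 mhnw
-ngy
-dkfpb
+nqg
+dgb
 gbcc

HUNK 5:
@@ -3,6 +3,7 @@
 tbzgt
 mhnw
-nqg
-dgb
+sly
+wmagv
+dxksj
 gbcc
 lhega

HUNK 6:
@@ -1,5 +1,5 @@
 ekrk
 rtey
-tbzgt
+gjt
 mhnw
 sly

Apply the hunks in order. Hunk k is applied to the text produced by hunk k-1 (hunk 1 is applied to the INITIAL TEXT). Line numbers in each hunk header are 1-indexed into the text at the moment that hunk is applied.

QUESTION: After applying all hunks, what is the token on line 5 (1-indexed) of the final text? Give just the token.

Hunk 1: at line 3 remove [onl,ntyr,btmxx] add [gbcc] -> 5 lines: ekrk rtey emulr gbcc lhega
Hunk 2: at line 1 remove [emulr] add [tbzgt,itbsf] -> 6 lines: ekrk rtey tbzgt itbsf gbcc lhega
Hunk 3: at line 2 remove [itbsf] add [mhnw,ngy,dkfpb] -> 8 lines: ekrk rtey tbzgt mhnw ngy dkfpb gbcc lhega
Hunk 4: at line 4 remove [ngy,dkfpb] add [nqg,dgb] -> 8 lines: ekrk rtey tbzgt mhnw nqg dgb gbcc lhega
Hunk 5: at line 3 remove [nqg,dgb] add [sly,wmagv,dxksj] -> 9 lines: ekrk rtey tbzgt mhnw sly wmagv dxksj gbcc lhega
Hunk 6: at line 1 remove [tbzgt] add [gjt] -> 9 lines: ekrk rtey gjt mhnw sly wmagv dxksj gbcc lhega
Final line 5: sly

Answer: sly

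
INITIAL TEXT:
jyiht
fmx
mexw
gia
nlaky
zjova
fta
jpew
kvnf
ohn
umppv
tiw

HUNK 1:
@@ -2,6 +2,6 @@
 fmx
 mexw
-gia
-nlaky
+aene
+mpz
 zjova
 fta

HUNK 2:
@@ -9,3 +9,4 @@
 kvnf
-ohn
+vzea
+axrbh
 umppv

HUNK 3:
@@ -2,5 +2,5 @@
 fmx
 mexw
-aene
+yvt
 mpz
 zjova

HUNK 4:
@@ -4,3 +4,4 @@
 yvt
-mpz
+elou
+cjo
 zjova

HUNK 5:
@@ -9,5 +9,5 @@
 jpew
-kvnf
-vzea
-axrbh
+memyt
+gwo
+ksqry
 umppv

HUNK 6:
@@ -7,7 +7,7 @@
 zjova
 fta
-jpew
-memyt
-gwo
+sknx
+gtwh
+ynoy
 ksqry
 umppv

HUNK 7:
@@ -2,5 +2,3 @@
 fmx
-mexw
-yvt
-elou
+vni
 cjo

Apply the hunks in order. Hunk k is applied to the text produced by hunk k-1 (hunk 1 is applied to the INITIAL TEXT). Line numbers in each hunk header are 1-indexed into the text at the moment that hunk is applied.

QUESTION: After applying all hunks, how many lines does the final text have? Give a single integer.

Answer: 12

Derivation:
Hunk 1: at line 2 remove [gia,nlaky] add [aene,mpz] -> 12 lines: jyiht fmx mexw aene mpz zjova fta jpew kvnf ohn umppv tiw
Hunk 2: at line 9 remove [ohn] add [vzea,axrbh] -> 13 lines: jyiht fmx mexw aene mpz zjova fta jpew kvnf vzea axrbh umppv tiw
Hunk 3: at line 2 remove [aene] add [yvt] -> 13 lines: jyiht fmx mexw yvt mpz zjova fta jpew kvnf vzea axrbh umppv tiw
Hunk 4: at line 4 remove [mpz] add [elou,cjo] -> 14 lines: jyiht fmx mexw yvt elou cjo zjova fta jpew kvnf vzea axrbh umppv tiw
Hunk 5: at line 9 remove [kvnf,vzea,axrbh] add [memyt,gwo,ksqry] -> 14 lines: jyiht fmx mexw yvt elou cjo zjova fta jpew memyt gwo ksqry umppv tiw
Hunk 6: at line 7 remove [jpew,memyt,gwo] add [sknx,gtwh,ynoy] -> 14 lines: jyiht fmx mexw yvt elou cjo zjova fta sknx gtwh ynoy ksqry umppv tiw
Hunk 7: at line 2 remove [mexw,yvt,elou] add [vni] -> 12 lines: jyiht fmx vni cjo zjova fta sknx gtwh ynoy ksqry umppv tiw
Final line count: 12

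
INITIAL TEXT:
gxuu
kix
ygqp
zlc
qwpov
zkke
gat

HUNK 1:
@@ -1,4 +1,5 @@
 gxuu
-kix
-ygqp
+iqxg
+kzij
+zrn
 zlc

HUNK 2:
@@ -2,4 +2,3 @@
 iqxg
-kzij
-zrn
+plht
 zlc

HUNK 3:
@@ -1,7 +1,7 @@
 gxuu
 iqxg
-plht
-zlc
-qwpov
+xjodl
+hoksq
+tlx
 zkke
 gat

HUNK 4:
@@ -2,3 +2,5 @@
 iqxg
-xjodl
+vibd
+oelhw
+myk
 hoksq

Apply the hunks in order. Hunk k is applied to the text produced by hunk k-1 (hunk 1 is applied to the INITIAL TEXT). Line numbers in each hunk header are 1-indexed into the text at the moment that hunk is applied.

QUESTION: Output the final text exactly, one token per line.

Answer: gxuu
iqxg
vibd
oelhw
myk
hoksq
tlx
zkke
gat

Derivation:
Hunk 1: at line 1 remove [kix,ygqp] add [iqxg,kzij,zrn] -> 8 lines: gxuu iqxg kzij zrn zlc qwpov zkke gat
Hunk 2: at line 2 remove [kzij,zrn] add [plht] -> 7 lines: gxuu iqxg plht zlc qwpov zkke gat
Hunk 3: at line 1 remove [plht,zlc,qwpov] add [xjodl,hoksq,tlx] -> 7 lines: gxuu iqxg xjodl hoksq tlx zkke gat
Hunk 4: at line 2 remove [xjodl] add [vibd,oelhw,myk] -> 9 lines: gxuu iqxg vibd oelhw myk hoksq tlx zkke gat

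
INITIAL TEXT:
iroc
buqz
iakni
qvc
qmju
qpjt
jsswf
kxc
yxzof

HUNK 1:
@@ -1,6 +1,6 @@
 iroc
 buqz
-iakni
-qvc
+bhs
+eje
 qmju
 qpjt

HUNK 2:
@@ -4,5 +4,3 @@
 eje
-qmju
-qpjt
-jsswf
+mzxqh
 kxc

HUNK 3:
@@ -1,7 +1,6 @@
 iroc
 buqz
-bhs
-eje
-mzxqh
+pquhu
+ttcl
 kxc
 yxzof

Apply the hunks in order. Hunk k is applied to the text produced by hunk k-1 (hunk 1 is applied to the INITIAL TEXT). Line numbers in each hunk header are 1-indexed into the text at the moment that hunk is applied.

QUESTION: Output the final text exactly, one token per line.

Answer: iroc
buqz
pquhu
ttcl
kxc
yxzof

Derivation:
Hunk 1: at line 1 remove [iakni,qvc] add [bhs,eje] -> 9 lines: iroc buqz bhs eje qmju qpjt jsswf kxc yxzof
Hunk 2: at line 4 remove [qmju,qpjt,jsswf] add [mzxqh] -> 7 lines: iroc buqz bhs eje mzxqh kxc yxzof
Hunk 3: at line 1 remove [bhs,eje,mzxqh] add [pquhu,ttcl] -> 6 lines: iroc buqz pquhu ttcl kxc yxzof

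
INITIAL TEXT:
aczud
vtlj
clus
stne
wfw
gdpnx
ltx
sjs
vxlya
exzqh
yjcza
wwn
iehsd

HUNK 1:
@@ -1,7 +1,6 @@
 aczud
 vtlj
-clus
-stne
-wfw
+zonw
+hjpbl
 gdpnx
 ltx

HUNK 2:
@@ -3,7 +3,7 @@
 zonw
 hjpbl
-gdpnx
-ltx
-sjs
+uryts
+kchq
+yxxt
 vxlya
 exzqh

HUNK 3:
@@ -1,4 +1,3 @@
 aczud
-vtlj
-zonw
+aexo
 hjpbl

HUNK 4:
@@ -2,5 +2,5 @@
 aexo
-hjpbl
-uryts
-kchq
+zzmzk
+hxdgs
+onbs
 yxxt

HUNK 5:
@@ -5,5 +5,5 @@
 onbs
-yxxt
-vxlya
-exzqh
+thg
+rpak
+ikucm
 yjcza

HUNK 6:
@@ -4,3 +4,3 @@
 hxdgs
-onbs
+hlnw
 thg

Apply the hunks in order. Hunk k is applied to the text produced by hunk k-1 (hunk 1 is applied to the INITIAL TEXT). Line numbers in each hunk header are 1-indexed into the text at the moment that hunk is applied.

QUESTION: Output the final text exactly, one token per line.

Answer: aczud
aexo
zzmzk
hxdgs
hlnw
thg
rpak
ikucm
yjcza
wwn
iehsd

Derivation:
Hunk 1: at line 1 remove [clus,stne,wfw] add [zonw,hjpbl] -> 12 lines: aczud vtlj zonw hjpbl gdpnx ltx sjs vxlya exzqh yjcza wwn iehsd
Hunk 2: at line 3 remove [gdpnx,ltx,sjs] add [uryts,kchq,yxxt] -> 12 lines: aczud vtlj zonw hjpbl uryts kchq yxxt vxlya exzqh yjcza wwn iehsd
Hunk 3: at line 1 remove [vtlj,zonw] add [aexo] -> 11 lines: aczud aexo hjpbl uryts kchq yxxt vxlya exzqh yjcza wwn iehsd
Hunk 4: at line 2 remove [hjpbl,uryts,kchq] add [zzmzk,hxdgs,onbs] -> 11 lines: aczud aexo zzmzk hxdgs onbs yxxt vxlya exzqh yjcza wwn iehsd
Hunk 5: at line 5 remove [yxxt,vxlya,exzqh] add [thg,rpak,ikucm] -> 11 lines: aczud aexo zzmzk hxdgs onbs thg rpak ikucm yjcza wwn iehsd
Hunk 6: at line 4 remove [onbs] add [hlnw] -> 11 lines: aczud aexo zzmzk hxdgs hlnw thg rpak ikucm yjcza wwn iehsd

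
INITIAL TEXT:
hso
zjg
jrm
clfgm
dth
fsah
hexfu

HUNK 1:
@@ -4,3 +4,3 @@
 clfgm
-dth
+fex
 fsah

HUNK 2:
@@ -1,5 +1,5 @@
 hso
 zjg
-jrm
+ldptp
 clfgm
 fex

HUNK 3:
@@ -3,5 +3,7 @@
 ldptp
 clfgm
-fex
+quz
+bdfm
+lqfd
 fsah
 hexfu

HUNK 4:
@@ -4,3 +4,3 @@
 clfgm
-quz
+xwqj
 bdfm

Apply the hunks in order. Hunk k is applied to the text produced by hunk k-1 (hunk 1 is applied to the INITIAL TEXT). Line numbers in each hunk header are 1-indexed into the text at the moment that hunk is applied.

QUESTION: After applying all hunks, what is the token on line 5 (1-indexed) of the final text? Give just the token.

Answer: xwqj

Derivation:
Hunk 1: at line 4 remove [dth] add [fex] -> 7 lines: hso zjg jrm clfgm fex fsah hexfu
Hunk 2: at line 1 remove [jrm] add [ldptp] -> 7 lines: hso zjg ldptp clfgm fex fsah hexfu
Hunk 3: at line 3 remove [fex] add [quz,bdfm,lqfd] -> 9 lines: hso zjg ldptp clfgm quz bdfm lqfd fsah hexfu
Hunk 4: at line 4 remove [quz] add [xwqj] -> 9 lines: hso zjg ldptp clfgm xwqj bdfm lqfd fsah hexfu
Final line 5: xwqj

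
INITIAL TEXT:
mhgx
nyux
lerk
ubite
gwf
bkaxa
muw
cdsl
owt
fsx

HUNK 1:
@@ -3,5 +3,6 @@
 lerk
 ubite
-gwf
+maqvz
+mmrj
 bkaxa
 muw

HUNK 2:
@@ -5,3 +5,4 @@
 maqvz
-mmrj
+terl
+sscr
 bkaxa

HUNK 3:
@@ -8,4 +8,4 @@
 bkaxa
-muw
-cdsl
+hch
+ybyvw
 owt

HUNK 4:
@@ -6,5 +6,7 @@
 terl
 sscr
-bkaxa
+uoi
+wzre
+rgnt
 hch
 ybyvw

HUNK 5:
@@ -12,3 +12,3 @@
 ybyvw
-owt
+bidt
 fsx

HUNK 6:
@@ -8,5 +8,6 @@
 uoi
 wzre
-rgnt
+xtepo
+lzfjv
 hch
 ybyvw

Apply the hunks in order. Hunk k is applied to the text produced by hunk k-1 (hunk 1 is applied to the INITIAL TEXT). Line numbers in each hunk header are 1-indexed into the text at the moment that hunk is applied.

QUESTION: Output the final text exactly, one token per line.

Hunk 1: at line 3 remove [gwf] add [maqvz,mmrj] -> 11 lines: mhgx nyux lerk ubite maqvz mmrj bkaxa muw cdsl owt fsx
Hunk 2: at line 5 remove [mmrj] add [terl,sscr] -> 12 lines: mhgx nyux lerk ubite maqvz terl sscr bkaxa muw cdsl owt fsx
Hunk 3: at line 8 remove [muw,cdsl] add [hch,ybyvw] -> 12 lines: mhgx nyux lerk ubite maqvz terl sscr bkaxa hch ybyvw owt fsx
Hunk 4: at line 6 remove [bkaxa] add [uoi,wzre,rgnt] -> 14 lines: mhgx nyux lerk ubite maqvz terl sscr uoi wzre rgnt hch ybyvw owt fsx
Hunk 5: at line 12 remove [owt] add [bidt] -> 14 lines: mhgx nyux lerk ubite maqvz terl sscr uoi wzre rgnt hch ybyvw bidt fsx
Hunk 6: at line 8 remove [rgnt] add [xtepo,lzfjv] -> 15 lines: mhgx nyux lerk ubite maqvz terl sscr uoi wzre xtepo lzfjv hch ybyvw bidt fsx

Answer: mhgx
nyux
lerk
ubite
maqvz
terl
sscr
uoi
wzre
xtepo
lzfjv
hch
ybyvw
bidt
fsx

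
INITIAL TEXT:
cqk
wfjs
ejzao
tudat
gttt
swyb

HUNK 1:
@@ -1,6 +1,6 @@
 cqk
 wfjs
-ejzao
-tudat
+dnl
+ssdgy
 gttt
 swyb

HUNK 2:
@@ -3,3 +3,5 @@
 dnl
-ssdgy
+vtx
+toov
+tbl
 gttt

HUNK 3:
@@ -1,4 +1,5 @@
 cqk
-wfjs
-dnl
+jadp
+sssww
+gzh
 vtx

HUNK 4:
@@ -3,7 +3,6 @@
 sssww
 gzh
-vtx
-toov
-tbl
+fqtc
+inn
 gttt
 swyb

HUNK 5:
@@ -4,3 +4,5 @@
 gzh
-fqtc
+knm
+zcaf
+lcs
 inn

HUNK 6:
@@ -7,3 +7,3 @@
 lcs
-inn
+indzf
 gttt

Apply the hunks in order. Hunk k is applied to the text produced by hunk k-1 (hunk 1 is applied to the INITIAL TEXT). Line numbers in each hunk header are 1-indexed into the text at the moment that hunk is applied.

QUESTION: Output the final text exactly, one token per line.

Answer: cqk
jadp
sssww
gzh
knm
zcaf
lcs
indzf
gttt
swyb

Derivation:
Hunk 1: at line 1 remove [ejzao,tudat] add [dnl,ssdgy] -> 6 lines: cqk wfjs dnl ssdgy gttt swyb
Hunk 2: at line 3 remove [ssdgy] add [vtx,toov,tbl] -> 8 lines: cqk wfjs dnl vtx toov tbl gttt swyb
Hunk 3: at line 1 remove [wfjs,dnl] add [jadp,sssww,gzh] -> 9 lines: cqk jadp sssww gzh vtx toov tbl gttt swyb
Hunk 4: at line 3 remove [vtx,toov,tbl] add [fqtc,inn] -> 8 lines: cqk jadp sssww gzh fqtc inn gttt swyb
Hunk 5: at line 4 remove [fqtc] add [knm,zcaf,lcs] -> 10 lines: cqk jadp sssww gzh knm zcaf lcs inn gttt swyb
Hunk 6: at line 7 remove [inn] add [indzf] -> 10 lines: cqk jadp sssww gzh knm zcaf lcs indzf gttt swyb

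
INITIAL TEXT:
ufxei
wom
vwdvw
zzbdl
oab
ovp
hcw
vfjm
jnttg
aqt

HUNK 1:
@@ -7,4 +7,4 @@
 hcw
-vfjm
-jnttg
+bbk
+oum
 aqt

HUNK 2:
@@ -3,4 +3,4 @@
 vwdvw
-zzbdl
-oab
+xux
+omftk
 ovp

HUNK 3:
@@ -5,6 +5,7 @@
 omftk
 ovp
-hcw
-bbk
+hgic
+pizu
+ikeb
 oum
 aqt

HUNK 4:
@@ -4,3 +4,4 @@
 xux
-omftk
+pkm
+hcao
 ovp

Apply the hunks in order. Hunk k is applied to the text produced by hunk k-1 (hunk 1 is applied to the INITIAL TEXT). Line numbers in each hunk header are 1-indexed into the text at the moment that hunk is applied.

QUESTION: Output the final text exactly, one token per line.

Answer: ufxei
wom
vwdvw
xux
pkm
hcao
ovp
hgic
pizu
ikeb
oum
aqt

Derivation:
Hunk 1: at line 7 remove [vfjm,jnttg] add [bbk,oum] -> 10 lines: ufxei wom vwdvw zzbdl oab ovp hcw bbk oum aqt
Hunk 2: at line 3 remove [zzbdl,oab] add [xux,omftk] -> 10 lines: ufxei wom vwdvw xux omftk ovp hcw bbk oum aqt
Hunk 3: at line 5 remove [hcw,bbk] add [hgic,pizu,ikeb] -> 11 lines: ufxei wom vwdvw xux omftk ovp hgic pizu ikeb oum aqt
Hunk 4: at line 4 remove [omftk] add [pkm,hcao] -> 12 lines: ufxei wom vwdvw xux pkm hcao ovp hgic pizu ikeb oum aqt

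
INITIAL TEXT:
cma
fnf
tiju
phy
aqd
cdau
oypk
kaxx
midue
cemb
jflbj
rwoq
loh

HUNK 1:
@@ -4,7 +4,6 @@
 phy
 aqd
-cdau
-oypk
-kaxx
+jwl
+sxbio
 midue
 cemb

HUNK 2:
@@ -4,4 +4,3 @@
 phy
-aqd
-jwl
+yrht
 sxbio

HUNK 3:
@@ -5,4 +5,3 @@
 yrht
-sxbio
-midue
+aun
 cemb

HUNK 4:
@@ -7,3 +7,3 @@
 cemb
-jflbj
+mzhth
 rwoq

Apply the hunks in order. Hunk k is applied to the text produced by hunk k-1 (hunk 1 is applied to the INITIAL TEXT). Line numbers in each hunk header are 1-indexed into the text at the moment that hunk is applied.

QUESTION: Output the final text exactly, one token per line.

Answer: cma
fnf
tiju
phy
yrht
aun
cemb
mzhth
rwoq
loh

Derivation:
Hunk 1: at line 4 remove [cdau,oypk,kaxx] add [jwl,sxbio] -> 12 lines: cma fnf tiju phy aqd jwl sxbio midue cemb jflbj rwoq loh
Hunk 2: at line 4 remove [aqd,jwl] add [yrht] -> 11 lines: cma fnf tiju phy yrht sxbio midue cemb jflbj rwoq loh
Hunk 3: at line 5 remove [sxbio,midue] add [aun] -> 10 lines: cma fnf tiju phy yrht aun cemb jflbj rwoq loh
Hunk 4: at line 7 remove [jflbj] add [mzhth] -> 10 lines: cma fnf tiju phy yrht aun cemb mzhth rwoq loh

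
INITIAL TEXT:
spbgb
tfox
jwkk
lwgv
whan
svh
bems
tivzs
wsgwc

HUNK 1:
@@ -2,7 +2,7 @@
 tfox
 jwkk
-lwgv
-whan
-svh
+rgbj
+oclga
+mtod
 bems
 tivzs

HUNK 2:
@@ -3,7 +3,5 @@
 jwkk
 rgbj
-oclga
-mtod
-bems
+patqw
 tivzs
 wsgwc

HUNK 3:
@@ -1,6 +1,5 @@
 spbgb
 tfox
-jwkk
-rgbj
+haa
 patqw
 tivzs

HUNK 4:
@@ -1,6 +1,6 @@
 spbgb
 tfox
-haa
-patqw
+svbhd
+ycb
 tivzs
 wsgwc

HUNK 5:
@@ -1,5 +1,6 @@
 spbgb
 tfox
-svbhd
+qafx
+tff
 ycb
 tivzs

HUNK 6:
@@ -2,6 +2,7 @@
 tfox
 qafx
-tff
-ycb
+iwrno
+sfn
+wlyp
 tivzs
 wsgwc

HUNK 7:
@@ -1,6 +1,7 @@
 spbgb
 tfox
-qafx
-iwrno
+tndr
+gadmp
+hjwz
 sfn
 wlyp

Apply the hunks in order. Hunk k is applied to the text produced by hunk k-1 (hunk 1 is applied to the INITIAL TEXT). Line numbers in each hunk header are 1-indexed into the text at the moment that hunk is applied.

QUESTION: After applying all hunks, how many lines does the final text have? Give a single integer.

Hunk 1: at line 2 remove [lwgv,whan,svh] add [rgbj,oclga,mtod] -> 9 lines: spbgb tfox jwkk rgbj oclga mtod bems tivzs wsgwc
Hunk 2: at line 3 remove [oclga,mtod,bems] add [patqw] -> 7 lines: spbgb tfox jwkk rgbj patqw tivzs wsgwc
Hunk 3: at line 1 remove [jwkk,rgbj] add [haa] -> 6 lines: spbgb tfox haa patqw tivzs wsgwc
Hunk 4: at line 1 remove [haa,patqw] add [svbhd,ycb] -> 6 lines: spbgb tfox svbhd ycb tivzs wsgwc
Hunk 5: at line 1 remove [svbhd] add [qafx,tff] -> 7 lines: spbgb tfox qafx tff ycb tivzs wsgwc
Hunk 6: at line 2 remove [tff,ycb] add [iwrno,sfn,wlyp] -> 8 lines: spbgb tfox qafx iwrno sfn wlyp tivzs wsgwc
Hunk 7: at line 1 remove [qafx,iwrno] add [tndr,gadmp,hjwz] -> 9 lines: spbgb tfox tndr gadmp hjwz sfn wlyp tivzs wsgwc
Final line count: 9

Answer: 9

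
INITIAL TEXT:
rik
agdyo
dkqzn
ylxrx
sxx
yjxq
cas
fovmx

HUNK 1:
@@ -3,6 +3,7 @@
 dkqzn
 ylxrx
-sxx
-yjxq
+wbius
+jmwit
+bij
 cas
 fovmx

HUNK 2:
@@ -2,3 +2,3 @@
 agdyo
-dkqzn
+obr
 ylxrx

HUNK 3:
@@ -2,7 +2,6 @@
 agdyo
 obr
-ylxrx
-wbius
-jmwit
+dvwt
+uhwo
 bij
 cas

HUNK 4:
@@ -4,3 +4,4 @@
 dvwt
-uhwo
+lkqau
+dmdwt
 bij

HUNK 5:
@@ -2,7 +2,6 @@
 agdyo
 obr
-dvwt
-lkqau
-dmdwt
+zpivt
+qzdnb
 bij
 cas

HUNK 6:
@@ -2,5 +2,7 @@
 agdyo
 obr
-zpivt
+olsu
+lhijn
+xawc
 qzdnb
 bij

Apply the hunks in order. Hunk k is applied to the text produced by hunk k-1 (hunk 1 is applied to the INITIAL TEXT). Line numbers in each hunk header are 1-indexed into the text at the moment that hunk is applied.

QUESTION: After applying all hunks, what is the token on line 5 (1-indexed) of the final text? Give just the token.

Hunk 1: at line 3 remove [sxx,yjxq] add [wbius,jmwit,bij] -> 9 lines: rik agdyo dkqzn ylxrx wbius jmwit bij cas fovmx
Hunk 2: at line 2 remove [dkqzn] add [obr] -> 9 lines: rik agdyo obr ylxrx wbius jmwit bij cas fovmx
Hunk 3: at line 2 remove [ylxrx,wbius,jmwit] add [dvwt,uhwo] -> 8 lines: rik agdyo obr dvwt uhwo bij cas fovmx
Hunk 4: at line 4 remove [uhwo] add [lkqau,dmdwt] -> 9 lines: rik agdyo obr dvwt lkqau dmdwt bij cas fovmx
Hunk 5: at line 2 remove [dvwt,lkqau,dmdwt] add [zpivt,qzdnb] -> 8 lines: rik agdyo obr zpivt qzdnb bij cas fovmx
Hunk 6: at line 2 remove [zpivt] add [olsu,lhijn,xawc] -> 10 lines: rik agdyo obr olsu lhijn xawc qzdnb bij cas fovmx
Final line 5: lhijn

Answer: lhijn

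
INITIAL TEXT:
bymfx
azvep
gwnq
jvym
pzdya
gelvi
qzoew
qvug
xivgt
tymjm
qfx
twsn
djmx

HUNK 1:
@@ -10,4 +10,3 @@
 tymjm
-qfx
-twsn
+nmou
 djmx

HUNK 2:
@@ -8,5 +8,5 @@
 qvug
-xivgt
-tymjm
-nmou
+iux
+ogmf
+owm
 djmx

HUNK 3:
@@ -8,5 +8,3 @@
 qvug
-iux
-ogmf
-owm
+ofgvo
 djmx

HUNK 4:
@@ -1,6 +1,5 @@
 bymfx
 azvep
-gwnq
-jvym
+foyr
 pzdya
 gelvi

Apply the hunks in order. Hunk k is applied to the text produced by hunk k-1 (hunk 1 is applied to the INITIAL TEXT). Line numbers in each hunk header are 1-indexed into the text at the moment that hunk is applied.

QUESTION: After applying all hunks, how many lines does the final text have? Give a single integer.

Hunk 1: at line 10 remove [qfx,twsn] add [nmou] -> 12 lines: bymfx azvep gwnq jvym pzdya gelvi qzoew qvug xivgt tymjm nmou djmx
Hunk 2: at line 8 remove [xivgt,tymjm,nmou] add [iux,ogmf,owm] -> 12 lines: bymfx azvep gwnq jvym pzdya gelvi qzoew qvug iux ogmf owm djmx
Hunk 3: at line 8 remove [iux,ogmf,owm] add [ofgvo] -> 10 lines: bymfx azvep gwnq jvym pzdya gelvi qzoew qvug ofgvo djmx
Hunk 4: at line 1 remove [gwnq,jvym] add [foyr] -> 9 lines: bymfx azvep foyr pzdya gelvi qzoew qvug ofgvo djmx
Final line count: 9

Answer: 9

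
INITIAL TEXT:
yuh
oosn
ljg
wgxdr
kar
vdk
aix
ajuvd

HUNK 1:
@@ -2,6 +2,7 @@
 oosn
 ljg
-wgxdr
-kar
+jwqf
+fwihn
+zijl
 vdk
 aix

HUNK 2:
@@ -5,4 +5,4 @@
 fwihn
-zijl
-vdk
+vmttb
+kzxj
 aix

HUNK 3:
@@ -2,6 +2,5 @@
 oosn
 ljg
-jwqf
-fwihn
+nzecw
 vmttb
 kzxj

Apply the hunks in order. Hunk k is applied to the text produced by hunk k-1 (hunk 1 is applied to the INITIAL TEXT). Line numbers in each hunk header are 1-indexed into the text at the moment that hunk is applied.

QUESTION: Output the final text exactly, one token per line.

Hunk 1: at line 2 remove [wgxdr,kar] add [jwqf,fwihn,zijl] -> 9 lines: yuh oosn ljg jwqf fwihn zijl vdk aix ajuvd
Hunk 2: at line 5 remove [zijl,vdk] add [vmttb,kzxj] -> 9 lines: yuh oosn ljg jwqf fwihn vmttb kzxj aix ajuvd
Hunk 3: at line 2 remove [jwqf,fwihn] add [nzecw] -> 8 lines: yuh oosn ljg nzecw vmttb kzxj aix ajuvd

Answer: yuh
oosn
ljg
nzecw
vmttb
kzxj
aix
ajuvd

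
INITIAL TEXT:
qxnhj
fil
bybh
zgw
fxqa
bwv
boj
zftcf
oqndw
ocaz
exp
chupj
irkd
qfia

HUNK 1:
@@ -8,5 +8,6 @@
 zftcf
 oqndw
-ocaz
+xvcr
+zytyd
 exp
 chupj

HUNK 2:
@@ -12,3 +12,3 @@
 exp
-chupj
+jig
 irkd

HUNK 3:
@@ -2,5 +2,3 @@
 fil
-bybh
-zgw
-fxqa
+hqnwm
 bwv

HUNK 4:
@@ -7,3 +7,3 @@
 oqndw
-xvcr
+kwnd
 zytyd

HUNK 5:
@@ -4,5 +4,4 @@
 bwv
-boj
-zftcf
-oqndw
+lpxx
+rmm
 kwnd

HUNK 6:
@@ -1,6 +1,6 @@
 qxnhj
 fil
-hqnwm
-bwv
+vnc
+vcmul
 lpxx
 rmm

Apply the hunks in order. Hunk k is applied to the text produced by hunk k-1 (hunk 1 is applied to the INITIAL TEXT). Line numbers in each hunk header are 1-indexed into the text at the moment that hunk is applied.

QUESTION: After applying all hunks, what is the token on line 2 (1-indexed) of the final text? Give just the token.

Answer: fil

Derivation:
Hunk 1: at line 8 remove [ocaz] add [xvcr,zytyd] -> 15 lines: qxnhj fil bybh zgw fxqa bwv boj zftcf oqndw xvcr zytyd exp chupj irkd qfia
Hunk 2: at line 12 remove [chupj] add [jig] -> 15 lines: qxnhj fil bybh zgw fxqa bwv boj zftcf oqndw xvcr zytyd exp jig irkd qfia
Hunk 3: at line 2 remove [bybh,zgw,fxqa] add [hqnwm] -> 13 lines: qxnhj fil hqnwm bwv boj zftcf oqndw xvcr zytyd exp jig irkd qfia
Hunk 4: at line 7 remove [xvcr] add [kwnd] -> 13 lines: qxnhj fil hqnwm bwv boj zftcf oqndw kwnd zytyd exp jig irkd qfia
Hunk 5: at line 4 remove [boj,zftcf,oqndw] add [lpxx,rmm] -> 12 lines: qxnhj fil hqnwm bwv lpxx rmm kwnd zytyd exp jig irkd qfia
Hunk 6: at line 1 remove [hqnwm,bwv] add [vnc,vcmul] -> 12 lines: qxnhj fil vnc vcmul lpxx rmm kwnd zytyd exp jig irkd qfia
Final line 2: fil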